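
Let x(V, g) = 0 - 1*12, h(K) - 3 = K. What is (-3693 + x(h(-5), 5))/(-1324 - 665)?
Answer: 95/51 ≈ 1.8627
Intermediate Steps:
h(K) = 3 + K
x(V, g) = -12 (x(V, g) = 0 - 12 = -12)
(-3693 + x(h(-5), 5))/(-1324 - 665) = (-3693 - 12)/(-1324 - 665) = -3705/(-1989) = -3705*(-1/1989) = 95/51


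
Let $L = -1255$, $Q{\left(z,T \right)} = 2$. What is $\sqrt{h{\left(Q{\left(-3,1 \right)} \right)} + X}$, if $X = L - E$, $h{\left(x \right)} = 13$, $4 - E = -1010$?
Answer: $4 i \sqrt{141} \approx 47.497 i$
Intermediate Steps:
$E = 1014$ ($E = 4 - -1010 = 4 + 1010 = 1014$)
$X = -2269$ ($X = -1255 - 1014 = -2269$)
$\sqrt{h{\left(Q{\left(-3,1 \right)} \right)} + X} = \sqrt{13 - 2269} = \sqrt{-2256} = 4 i \sqrt{141}$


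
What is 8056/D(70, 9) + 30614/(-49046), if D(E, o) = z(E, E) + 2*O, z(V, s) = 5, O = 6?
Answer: 197297069/416891 ≈ 473.26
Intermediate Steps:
D(E, o) = 17 (D(E, o) = 5 + 2*6 = 5 + 12 = 17)
8056/D(70, 9) + 30614/(-49046) = 8056/17 + 30614/(-49046) = 8056*(1/17) + 30614*(-1/49046) = 8056/17 - 15307/24523 = 197297069/416891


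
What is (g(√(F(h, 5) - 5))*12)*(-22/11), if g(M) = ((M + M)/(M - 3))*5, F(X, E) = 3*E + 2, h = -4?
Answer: -960 - 480*√3 ≈ -1791.4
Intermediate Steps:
F(X, E) = 2 + 3*E
g(M) = 10*M/(-3 + M) (g(M) = ((2*M)/(-3 + M))*5 = (2*M/(-3 + M))*5 = 10*M/(-3 + M))
(g(√(F(h, 5) - 5))*12)*(-22/11) = ((10*√((2 + 3*5) - 5)/(-3 + √((2 + 3*5) - 5)))*12)*(-22/11) = ((10*√((2 + 15) - 5)/(-3 + √((2 + 15) - 5)))*12)*(-22*1/11) = ((10*√(17 - 5)/(-3 + √(17 - 5)))*12)*(-2) = ((10*√12/(-3 + √12))*12)*(-2) = ((10*(2*√3)/(-3 + 2*√3))*12)*(-2) = ((20*√3/(-3 + 2*√3))*12)*(-2) = (240*√3/(-3 + 2*√3))*(-2) = -480*√3/(-3 + 2*√3)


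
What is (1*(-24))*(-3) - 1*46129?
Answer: -46057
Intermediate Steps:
(1*(-24))*(-3) - 1*46129 = -24*(-3) - 46129 = 72 - 46129 = -46057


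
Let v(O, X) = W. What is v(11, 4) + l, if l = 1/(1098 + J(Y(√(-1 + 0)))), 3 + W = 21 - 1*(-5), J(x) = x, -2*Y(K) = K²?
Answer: 50533/2197 ≈ 23.001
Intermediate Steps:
Y(K) = -K²/2
W = 23 (W = -3 + (21 - 1*(-5)) = -3 + (21 + 5) = -3 + 26 = 23)
v(O, X) = 23
l = 2/2197 (l = 1/(1098 - (√(-1 + 0))²/2) = 1/(1098 - (√(-1))²/2) = 1/(1098 - I²/2) = 1/(1098 - ½*(-1)) = 1/(1098 + ½) = 1/(2197/2) = 2/2197 ≈ 0.00091033)
v(11, 4) + l = 23 + 2/2197 = 50533/2197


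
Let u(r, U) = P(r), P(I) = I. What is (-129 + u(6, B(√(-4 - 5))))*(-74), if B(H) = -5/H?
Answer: 9102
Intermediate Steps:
u(r, U) = r
(-129 + u(6, B(√(-4 - 5))))*(-74) = (-129 + 6)*(-74) = -123*(-74) = 9102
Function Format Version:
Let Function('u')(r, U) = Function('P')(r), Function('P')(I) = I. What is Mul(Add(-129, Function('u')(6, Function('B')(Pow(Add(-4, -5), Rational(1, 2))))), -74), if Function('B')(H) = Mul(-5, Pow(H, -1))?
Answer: 9102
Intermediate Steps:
Function('u')(r, U) = r
Mul(Add(-129, Function('u')(6, Function('B')(Pow(Add(-4, -5), Rational(1, 2))))), -74) = Mul(Add(-129, 6), -74) = Mul(-123, -74) = 9102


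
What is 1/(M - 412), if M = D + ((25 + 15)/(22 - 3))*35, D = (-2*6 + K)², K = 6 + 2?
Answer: -19/6124 ≈ -0.0031025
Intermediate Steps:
K = 8
D = 16 (D = (-2*6 + 8)² = (-12 + 8)² = (-4)² = 16)
M = 1704/19 (M = 16 + ((25 + 15)/(22 - 3))*35 = 16 + (40/19)*35 = 16 + 1400/19 = 1704/19 ≈ 89.684)
1/(M - 412) = 1/(1704/19 - 412) = 1/(-6124/19) = -19/6124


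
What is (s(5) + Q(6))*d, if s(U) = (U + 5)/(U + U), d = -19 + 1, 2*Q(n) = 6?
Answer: -72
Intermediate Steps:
Q(n) = 3 (Q(n) = (½)*6 = 3)
d = -18
s(U) = (5 + U)/(2*U) (s(U) = (5 + U)/((2*U)) = (5 + U)*(1/(2*U)) = (5 + U)/(2*U))
(s(5) + Q(6))*d = ((½)*(5 + 5)/5 + 3)*(-18) = ((½)*(⅕)*10 + 3)*(-18) = (1 + 3)*(-18) = 4*(-18) = -72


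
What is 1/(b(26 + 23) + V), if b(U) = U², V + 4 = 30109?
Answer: 1/32506 ≈ 3.0764e-5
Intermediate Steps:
V = 30105 (V = -4 + 30109 = 30105)
1/(b(26 + 23) + V) = 1/((26 + 23)² + 30105) = 1/(49² + 30105) = 1/(2401 + 30105) = 1/32506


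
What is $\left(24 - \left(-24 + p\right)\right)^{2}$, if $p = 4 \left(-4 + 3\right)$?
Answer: $2704$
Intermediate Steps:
$p = -4$ ($p = 4 \left(-1\right) = -4$)
$\left(24 - \left(-24 + p\right)\right)^{2} = \left(24 + \left(24 - -4\right)\right)^{2} = \left(24 + \left(24 + 4\right)\right)^{2} = \left(24 + 28\right)^{2} = 52^{2} = 2704$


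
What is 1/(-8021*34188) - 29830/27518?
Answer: -4090020368179/3773019782532 ≈ -1.0840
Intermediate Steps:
1/(-8021*34188) - 29830/27518 = -1/8021*1/34188 - 29830*1/27518 = -1/274221948 - 14915/13759 = -4090020368179/3773019782532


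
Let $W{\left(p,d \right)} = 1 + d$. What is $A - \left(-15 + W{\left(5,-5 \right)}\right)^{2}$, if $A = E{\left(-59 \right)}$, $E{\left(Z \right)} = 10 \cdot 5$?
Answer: $-311$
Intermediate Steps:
$E{\left(Z \right)} = 50$
$A = 50$
$A - \left(-15 + W{\left(5,-5 \right)}\right)^{2} = 50 - \left(-15 + \left(1 - 5\right)\right)^{2} = 50 - \left(-15 - 4\right)^{2} = 50 - \left(-19\right)^{2} = 50 - 361 = -311$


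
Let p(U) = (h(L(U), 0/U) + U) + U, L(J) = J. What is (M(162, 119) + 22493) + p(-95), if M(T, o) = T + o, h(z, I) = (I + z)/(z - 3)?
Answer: 2213327/98 ≈ 22585.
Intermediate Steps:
h(z, I) = (I + z)/(-3 + z)
p(U) = 2*U + U/(-3 + U) (p(U) = ((0/U + U)/(-3 + U) + U) + U = ((0 + U)/(-3 + U) + U) + U = (U/(-3 + U) + U) + U = (U + U/(-3 + U)) + U = 2*U + U/(-3 + U))
(M(162, 119) + 22493) + p(-95) = ((162 + 119) + 22493) - 95*(-5 + 2*(-95))/(-3 - 95) = (281 + 22493) - 95*(-5 - 190)/(-98) = 22774 - 95*(-1/98)*(-195) = 22774 - 18525/98 = 2213327/98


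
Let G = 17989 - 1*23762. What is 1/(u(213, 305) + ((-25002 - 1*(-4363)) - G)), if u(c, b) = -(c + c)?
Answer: -1/15292 ≈ -6.5394e-5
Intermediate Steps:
G = -5773 (G = 17989 - 23762 = -5773)
u(c, b) = -2*c
1/(u(213, 305) + ((-25002 - 1*(-4363)) - G)) = 1/(-2*213 + ((-25002 - 1*(-4363)) - 1*(-5773))) = 1/(-426 + ((-25002 + 4363) + 5773)) = 1/(-426 + (-20639 + 5773)) = 1/(-426 - 14866) = 1/(-15292) = -1/15292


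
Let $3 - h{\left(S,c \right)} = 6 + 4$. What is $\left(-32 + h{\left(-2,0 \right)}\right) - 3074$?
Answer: $-3113$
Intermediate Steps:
$h{\left(S,c \right)} = -7$ ($h{\left(S,c \right)} = 3 - \left(6 + 4\right) = 3 - 10 = -7$)
$\left(-32 + h{\left(-2,0 \right)}\right) - 3074 = \left(-32 - 7\right) - 3074 = -39 - 3074 = -3113$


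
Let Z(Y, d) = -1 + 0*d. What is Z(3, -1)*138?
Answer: -138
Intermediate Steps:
Z(Y, d) = -1 (Z(Y, d) = -1 + 0 = -1)
Z(3, -1)*138 = -1*138 = -138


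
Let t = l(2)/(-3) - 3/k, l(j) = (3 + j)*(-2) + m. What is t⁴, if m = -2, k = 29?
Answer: 163047361/707281 ≈ 230.53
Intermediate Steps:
l(j) = -8 - 2*j (l(j) = (3 + j)*(-2) - 2 = (-6 - 2*j) - 2 = -8 - 2*j)
t = 113/29 (t = (-8 - 2*2)/(-3) - 3/29 = (-8 - 4)*(-⅓) - 3*1/29 = -12*(-⅓) - 3/29 = 4 - 3/29 = 113/29 ≈ 3.8966)
t⁴ = (113/29)⁴ = 163047361/707281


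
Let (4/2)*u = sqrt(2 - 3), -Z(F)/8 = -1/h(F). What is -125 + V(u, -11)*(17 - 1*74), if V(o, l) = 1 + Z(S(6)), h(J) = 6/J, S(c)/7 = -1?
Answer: 350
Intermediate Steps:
S(c) = -7 (S(c) = 7*(-1) = -7)
Z(F) = 4*F/3 (Z(F) = -(-8)/(6/F) = -(-8)*F/6 = -(-4)*F/3 = 4*F/3)
u = I/2 (u = sqrt(2 - 3)/2 = sqrt(-1)/2 = I/2 ≈ 0.5*I)
V(o, l) = -25/3 (V(o, l) = 1 + (4/3)*(-7) = 1 - 28/3 = -25/3)
-125 + V(u, -11)*(17 - 1*74) = -125 - 25*(17 - 1*74)/3 = -125 - 25*(17 - 74)/3 = -125 - 25/3*(-57) = -125 + 475 = 350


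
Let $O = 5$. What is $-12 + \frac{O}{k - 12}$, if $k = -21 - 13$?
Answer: $- \frac{557}{46} \approx -12.109$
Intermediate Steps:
$k = -34$ ($k = -21 - 13 = -34$)
$-12 + \frac{O}{k - 12} = -12 + \frac{5}{-34 - 12} = -12 + \frac{5}{-46} = -12 + 5 \left(- \frac{1}{46}\right) = -12 - \frac{5}{46} = - \frac{557}{46}$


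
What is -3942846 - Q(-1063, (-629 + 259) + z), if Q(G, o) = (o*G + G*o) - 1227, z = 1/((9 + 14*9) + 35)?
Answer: -401899252/85 ≈ -4.7282e+6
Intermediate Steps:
z = 1/170 (z = 1/((9 + 126) + 35) = 1/(135 + 35) = 1/170 ≈ 0.0058824)
Q(G, o) = -1227 + 2*G*o (Q(G, o) = (G*o + G*o) - 1227 = 2*G*o - 1227 = -1227 + 2*G*o)
-3942846 - Q(-1063, (-629 + 259) + z) = -3942846 - (-1227 + 2*(-1063)*((-629 + 259) + 1/170)) = -3942846 - (-1227 + 2*(-1063)*(-370 + 1/170)) = -3942846 - (-1227 + 2*(-1063)*(-62899/170)) = -3942846 - (-1227 + 66861637/85) = -3942846 - 1*66757342/85 = -3942846 - 66757342/85 = -401899252/85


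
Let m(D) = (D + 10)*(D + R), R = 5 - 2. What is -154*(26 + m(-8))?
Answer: -2464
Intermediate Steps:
R = 3
m(D) = (3 + D)*(10 + D) (m(D) = (D + 10)*(D + 3) = (10 + D)*(3 + D) = (3 + D)*(10 + D))
-154*(26 + m(-8)) = -154*(26 + (30 + (-8)**2 + 13*(-8))) = -154*(26 + (30 + 64 - 104)) = -154*(26 - 10) = -154*16 = -2464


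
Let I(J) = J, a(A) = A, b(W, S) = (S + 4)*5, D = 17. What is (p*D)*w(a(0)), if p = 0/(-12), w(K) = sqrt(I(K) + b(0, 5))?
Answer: 0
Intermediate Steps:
b(W, S) = 20 + 5*S (b(W, S) = (4 + S)*5 = 20 + 5*S)
w(K) = sqrt(45 + K) (w(K) = sqrt(K + (20 + 5*5)) = sqrt(K + (20 + 25)) = sqrt(K + 45) = sqrt(45 + K))
p = 0 (p = 0*(-1/12) = 0)
(p*D)*w(a(0)) = (0*17)*sqrt(45 + 0) = 0*sqrt(45) = 0*(3*sqrt(5)) = 0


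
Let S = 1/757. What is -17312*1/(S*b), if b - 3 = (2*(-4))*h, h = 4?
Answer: 13105184/29 ≈ 4.5190e+5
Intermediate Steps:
S = 1/757 ≈ 0.0013210
b = -29 (b = 3 + (2*(-4))*4 = 3 - 8*4 = 3 - 32 = -29)
-17312*1/(S*b) = -17312/((1/757)*(-29)) = -17312/(-29/757) = -17312*(-757/29) = 13105184/29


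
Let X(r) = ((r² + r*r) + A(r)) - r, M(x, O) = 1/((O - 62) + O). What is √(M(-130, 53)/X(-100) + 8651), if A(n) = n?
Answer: √167483360022/4400 ≈ 93.011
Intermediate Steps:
M(x, O) = 1/(-62 + 2*O) (M(x, O) = 1/((-62 + O) + O) = 1/(-62 + 2*O))
X(r) = 2*r² (X(r) = ((r² + r*r) + r) - r = ((r² + r²) + r) - r = (2*r² + r) - r = (r + 2*r²) - r = 2*r²)
√(M(-130, 53)/X(-100) + 8651) = √((1/(2*(-31 + 53)))/((2*(-100)²)) + 8651) = √(((½)/22)/((2*10000)) + 8651) = √(((½)*(1/22))/20000 + 8651) = √((1/44)*(1/20000) + 8651) = √(1/880000 + 8651) = √(7612880001/880000) = √167483360022/4400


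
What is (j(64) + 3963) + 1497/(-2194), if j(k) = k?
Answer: 8833741/2194 ≈ 4026.3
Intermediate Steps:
(j(64) + 3963) + 1497/(-2194) = (64 + 3963) + 1497/(-2194) = 4027 + 1497*(-1/2194) = 4027 - 1497/2194 = 8833741/2194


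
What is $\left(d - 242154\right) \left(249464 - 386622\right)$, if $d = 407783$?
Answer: $-22717342382$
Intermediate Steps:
$\left(d - 242154\right) \left(249464 - 386622\right) = \left(407783 - 242154\right) \left(249464 - 386622\right) = 165629 \left(-137158\right) = -22717342382$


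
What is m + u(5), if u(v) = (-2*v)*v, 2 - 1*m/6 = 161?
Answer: -1004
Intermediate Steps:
m = -954 (m = 12 - 6*161 = 12 - 966 = -954)
u(v) = -2*v²
m + u(5) = -954 - 2*5² = -954 - 2*25 = -954 - 50 = -1004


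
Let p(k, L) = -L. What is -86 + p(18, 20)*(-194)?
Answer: 3794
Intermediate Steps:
-86 + p(18, 20)*(-194) = -86 - 1*20*(-194) = -86 - 20*(-194) = -86 + 3880 = 3794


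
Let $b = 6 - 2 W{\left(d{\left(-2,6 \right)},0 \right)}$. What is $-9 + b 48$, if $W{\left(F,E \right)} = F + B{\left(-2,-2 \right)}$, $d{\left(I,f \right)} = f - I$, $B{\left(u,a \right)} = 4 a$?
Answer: $279$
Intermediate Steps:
$W{\left(F,E \right)} = -8 + F$ ($W{\left(F,E \right)} = F + 4 \left(-2\right) = F - 8 = -8 + F$)
$b = 6$ ($b = 6 - 2 \left(-8 + \left(6 - -2\right)\right) = 6 - 2 \left(-8 + \left(6 + 2\right)\right) = 6 - 2 \left(-8 + 8\right) = 6 - 0 = 6 + 0 = 6$)
$-9 + b 48 = -9 + 6 \cdot 48 = -9 + 288 = 279$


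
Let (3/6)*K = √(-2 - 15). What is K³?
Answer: -136*I*√17 ≈ -560.74*I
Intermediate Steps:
K = 2*I*√17 (K = 2*√(-2 - 15) = 2*√(-17) = 2*(I*√17) = 2*I*√17 ≈ 8.2462*I)
K³ = (2*I*√17)³ = -136*I*√17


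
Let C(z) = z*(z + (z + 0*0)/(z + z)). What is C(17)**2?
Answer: 354025/4 ≈ 88506.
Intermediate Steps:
C(z) = z*(1/2 + z) (C(z) = z*(z + (z + 0)/((2*z))) = z*(z + z*(1/(2*z))) = z*(z + 1/2) = z*(1/2 + z))
C(17)**2 = (17*(1/2 + 17))**2 = (17*(35/2))**2 = (595/2)**2 = 354025/4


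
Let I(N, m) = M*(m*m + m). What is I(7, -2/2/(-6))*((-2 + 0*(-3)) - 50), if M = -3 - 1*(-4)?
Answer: -91/9 ≈ -10.111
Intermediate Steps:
M = 1 (M = -3 + 4 = 1)
I(N, m) = m + m**2 (I(N, m) = 1*(m*m + m) = 1*(m**2 + m) = 1*(m + m**2) = m + m**2)
I(7, -2/2/(-6))*((-2 + 0*(-3)) - 50) = ((-2/2/(-6))*(1 - 2/2/(-6)))*((-2 + 0*(-3)) - 50) = ((-2*1/2*(-1/6))*(1 - 2*1/2*(-1/6)))*((-2 + 0) - 50) = ((-1*(-1/6))*(1 - 1*(-1/6)))*(-2 - 50) = ((1 + 1/6)/6)*(-52) = ((1/6)*(7/6))*(-52) = (7/36)*(-52) = -91/9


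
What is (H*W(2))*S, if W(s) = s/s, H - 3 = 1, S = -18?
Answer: -72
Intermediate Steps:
H = 4 (H = 3 + 1 = 4)
W(s) = 1
(H*W(2))*S = (4*1)*(-18) = 4*(-18) = -72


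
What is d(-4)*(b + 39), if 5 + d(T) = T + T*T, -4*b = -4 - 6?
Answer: 581/2 ≈ 290.50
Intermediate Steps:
b = 5/2 (b = -(-4 - 6)/4 = -¼*(-10) = 5/2 ≈ 2.5000)
d(T) = -5 + T + T² (d(T) = -5 + (T + T*T) = -5 + (T + T²) = -5 + T + T²)
d(-4)*(b + 39) = (-5 - 4 + (-4)²)*(5/2 + 39) = (-5 - 4 + 16)*(83/2) = 7*(83/2) = 581/2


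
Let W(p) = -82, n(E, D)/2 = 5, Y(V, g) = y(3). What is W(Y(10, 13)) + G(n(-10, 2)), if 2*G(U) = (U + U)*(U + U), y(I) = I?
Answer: 118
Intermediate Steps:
Y(V, g) = 3
n(E, D) = 10 (n(E, D) = 2*5 = 10)
G(U) = 2*U² (G(U) = ((U + U)*(U + U))/2 = ((2*U)*(2*U))/2 = (4*U²)/2 = 2*U²)
W(Y(10, 13)) + G(n(-10, 2)) = -82 + 2*10² = -82 + 2*100 = -82 + 200 = 118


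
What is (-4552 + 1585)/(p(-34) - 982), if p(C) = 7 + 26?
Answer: 2967/949 ≈ 3.1264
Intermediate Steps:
p(C) = 33
(-4552 + 1585)/(p(-34) - 982) = (-4552 + 1585)/(33 - 982) = -2967/(-949) = -2967*(-1/949) = 2967/949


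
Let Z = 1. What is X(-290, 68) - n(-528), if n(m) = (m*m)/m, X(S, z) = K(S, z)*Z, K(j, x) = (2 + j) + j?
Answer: -50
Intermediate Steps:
K(j, x) = 2 + 2*j
X(S, z) = 2 + 2*S (X(S, z) = (2 + 2*S)*1 = 2 + 2*S)
n(m) = m (n(m) = m²/m = m)
X(-290, 68) - n(-528) = (2 + 2*(-290)) - 1*(-528) = (2 - 580) + 528 = -578 + 528 = -50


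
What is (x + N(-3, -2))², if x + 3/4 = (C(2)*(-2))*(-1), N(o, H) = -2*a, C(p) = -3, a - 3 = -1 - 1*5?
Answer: 9/16 ≈ 0.56250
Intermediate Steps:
a = -3 (a = 3 + (-1 - 1*5) = 3 + (-1 - 5) = 3 - 6 = -3)
N(o, H) = 6 (N(o, H) = -2*(-3) = 6)
x = -27/4 (x = -¾ - 3*(-2)*(-1) = -¾ + 6*(-1) = -¾ - 6 = -27/4 ≈ -6.7500)
(x + N(-3, -2))² = (-27/4 + 6)² = (-¾)² = 9/16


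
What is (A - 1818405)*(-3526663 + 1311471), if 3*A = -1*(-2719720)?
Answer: 6059646640040/3 ≈ 2.0199e+12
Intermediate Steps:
A = 2719720/3 (A = (-1*(-2719720))/3 = (1/3)*2719720 = 2719720/3 ≈ 9.0657e+5)
(A - 1818405)*(-3526663 + 1311471) = (2719720/3 - 1818405)*(-3526663 + 1311471) = -2735495/3*(-2215192) = 6059646640040/3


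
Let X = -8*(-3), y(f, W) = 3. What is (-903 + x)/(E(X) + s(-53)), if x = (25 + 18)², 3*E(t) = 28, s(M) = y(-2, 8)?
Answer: 2838/37 ≈ 76.703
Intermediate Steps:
s(M) = 3
X = 24
E(t) = 28/3 (E(t) = (⅓)*28 = 28/3)
x = 1849 (x = 43² = 1849)
(-903 + x)/(E(X) + s(-53)) = (-903 + 1849)/(28/3 + 3) = 946/(37/3) = 946*(3/37) = 2838/37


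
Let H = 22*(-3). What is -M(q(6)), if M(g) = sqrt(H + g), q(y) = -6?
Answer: -6*I*sqrt(2) ≈ -8.4853*I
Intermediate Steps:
H = -66
M(g) = sqrt(-66 + g)
-M(q(6)) = -sqrt(-66 - 6) = -sqrt(-72) = -6*I*sqrt(2)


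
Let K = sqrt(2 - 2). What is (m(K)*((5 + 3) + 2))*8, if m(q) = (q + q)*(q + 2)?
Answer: 0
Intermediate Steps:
K = 0 (K = sqrt(0) = 0)
m(q) = 2*q*(2 + q) (m(q) = (2*q)*(2 + q) = 2*q*(2 + q))
(m(K)*((5 + 3) + 2))*8 = ((2*0*(2 + 0))*((5 + 3) + 2))*8 = ((2*0*2)*(8 + 2))*8 = (0*10)*8 = 0*8 = 0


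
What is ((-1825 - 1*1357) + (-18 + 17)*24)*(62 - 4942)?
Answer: 15645280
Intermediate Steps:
((-1825 - 1*1357) + (-18 + 17)*24)*(62 - 4942) = ((-1825 - 1357) - 1*24)*(-4880) = (-3182 - 24)*(-4880) = -3206*(-4880) = 15645280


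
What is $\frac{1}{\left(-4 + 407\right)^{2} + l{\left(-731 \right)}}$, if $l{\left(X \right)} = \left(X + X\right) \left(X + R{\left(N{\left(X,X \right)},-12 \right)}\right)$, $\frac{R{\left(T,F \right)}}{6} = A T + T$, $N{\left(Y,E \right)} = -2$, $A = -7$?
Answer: $\frac{1}{1125867} \approx 8.882 \cdot 10^{-7}$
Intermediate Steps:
$R{\left(T,F \right)} = - 36 T$ ($R{\left(T,F \right)} = 6 \left(- 7 T + T\right) = 6 \left(- 6 T\right) = - 36 T$)
$l{\left(X \right)} = 2 X \left(72 + X\right)$ ($l{\left(X \right)} = \left(X + X\right) \left(X - -72\right) = 2 X \left(X + 72\right) = 2 X \left(72 + X\right)$)
$\frac{1}{\left(-4 + 407\right)^{2} + l{\left(-731 \right)}} = \frac{1}{\left(-4 + 407\right)^{2} + 2 \left(-731\right) \left(72 - 731\right)} = \frac{1}{403^{2} + 2 \left(-731\right) \left(-659\right)} = \frac{1}{162409 + 963458} = \frac{1}{1125867}$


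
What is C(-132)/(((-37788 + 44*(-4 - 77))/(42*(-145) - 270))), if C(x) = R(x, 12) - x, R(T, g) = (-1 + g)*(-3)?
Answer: 26235/1723 ≈ 15.226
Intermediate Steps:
R(T, g) = 3 - 3*g
C(x) = -33 - x (C(x) = (3 - 3*12) - x = (3 - 36) - x = -33 - x)
C(-132)/(((-37788 + 44*(-4 - 77))/(42*(-145) - 270))) = (-33 - 1*(-132))/(((-37788 + 44*(-4 - 77))/(42*(-145) - 270))) = (-33 + 132)/(((-37788 + 44*(-81))/(-6090 - 270))) = 99/(((-37788 - 3564)/(-6360))) = 99/((-41352*(-1/6360))) = 99/(1723/265) = 99*(265/1723) = 26235/1723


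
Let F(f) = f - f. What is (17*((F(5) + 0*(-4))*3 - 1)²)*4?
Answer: 68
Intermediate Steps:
F(f) = 0
(17*((F(5) + 0*(-4))*3 - 1)²)*4 = (17*((0 + 0*(-4))*3 - 1)²)*4 = (17*((0 + 0)*3 - 1)²)*4 = (17*(0*3 - 1)²)*4 = (17*(0 - 1)²)*4 = (17*(-1)²)*4 = (17*1)*4 = 17*4 = 68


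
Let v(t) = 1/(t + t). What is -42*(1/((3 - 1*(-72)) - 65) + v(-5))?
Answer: 0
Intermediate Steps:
v(t) = 1/(2*t)
-42*(1/((3 - 1*(-72)) - 65) + v(-5)) = -42*(1/((3 - 1*(-72)) - 65) + (1/2)/(-5)) = -42*(1/((3 + 72) - 65) + (1/2)*(-1/5)) = -42*(1/(75 - 65) - 1/10) = -42*(1/10 - 1/10) = -42*0 = 0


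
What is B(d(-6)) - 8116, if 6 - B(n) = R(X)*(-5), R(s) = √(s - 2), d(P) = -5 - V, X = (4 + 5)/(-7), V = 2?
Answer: -8110 + 5*I*√161/7 ≈ -8110.0 + 9.0633*I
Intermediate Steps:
X = -9/7 (X = 9*(-⅐) = -9/7 ≈ -1.2857)
d(P) = -7 (d(P) = -5 - 1*2 = -5 - 2 = -7)
R(s) = √(-2 + s)
B(n) = 6 + 5*I*√161/7 (B(n) = 6 - √(-2 - 9/7)*(-5) = 6 - √(-23/7)*(-5) = 6 - I*√161/7*(-5) = 6 - (-5)*I*√161/7 = 6 + 5*I*√161/7)
B(d(-6)) - 8116 = (6 + 5*I*√161/7) - 8116 = -8110 + 5*I*√161/7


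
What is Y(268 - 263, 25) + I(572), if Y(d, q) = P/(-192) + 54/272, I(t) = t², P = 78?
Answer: 177987983/544 ≈ 3.2718e+5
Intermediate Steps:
Y(d, q) = -113/544 (Y(d, q) = 78/(-192) + 54/272 = 78*(-1/192) + 54*(1/272) = -13/32 + 27/136 = -113/544)
Y(268 - 263, 25) + I(572) = -113/544 + 572² = -113/544 + 327184 = 177987983/544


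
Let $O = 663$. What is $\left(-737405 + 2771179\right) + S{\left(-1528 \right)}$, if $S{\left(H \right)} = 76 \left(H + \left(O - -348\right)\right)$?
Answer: $1994482$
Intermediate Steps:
$S{\left(H \right)} = 76836 + 76 H$ ($S{\left(H \right)} = 76 \left(H + \left(663 - -348\right)\right) = 76 \left(H + \left(663 + 348\right)\right) = 76 \left(H + 1011\right) = 76 \left(1011 + H\right) = 76836 + 76 H$)
$\left(-737405 + 2771179\right) + S{\left(-1528 \right)} = \left(-737405 + 2771179\right) + \left(76836 + 76 \left(-1528\right)\right) = 2033774 + \left(76836 - 116128\right) = 2033774 - 39292 = 1994482$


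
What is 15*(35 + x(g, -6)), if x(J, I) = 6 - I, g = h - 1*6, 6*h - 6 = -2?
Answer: 705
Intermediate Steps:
h = ⅔ (h = 1 + (⅙)*(-2) = 1 - ⅓ = ⅔ ≈ 0.66667)
g = -16/3 (g = ⅔ - 1*6 = ⅔ - 6 = -16/3 ≈ -5.3333)
15*(35 + x(g, -6)) = 15*(35 + (6 - 1*(-6))) = 15*(35 + (6 + 6)) = 15*(35 + 12) = 15*47 = 705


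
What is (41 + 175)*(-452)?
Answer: -97632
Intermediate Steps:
(41 + 175)*(-452) = 216*(-452) = -97632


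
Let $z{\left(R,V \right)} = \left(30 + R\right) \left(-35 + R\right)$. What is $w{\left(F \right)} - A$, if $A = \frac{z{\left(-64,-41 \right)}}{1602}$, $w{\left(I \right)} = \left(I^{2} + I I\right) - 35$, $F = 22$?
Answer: $\frac{82850}{89} \approx 930.9$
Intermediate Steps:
$z{\left(R,V \right)} = \left(-35 + R\right) \left(30 + R\right)$
$w{\left(I \right)} = -35 + 2 I^{2}$ ($w{\left(I \right)} = \left(I^{2} + I^{2}\right) - 35 = 2 I^{2} - 35 = -35 + 2 I^{2}$)
$A = \frac{187}{89}$ ($A = \frac{-1050 + \left(-64\right)^{2} - -320}{1602} = \left(-1050 + 4096 + 320\right) \frac{1}{1602} = 3366 \cdot \frac{1}{1602} = \frac{187}{89} \approx 2.1011$)
$w{\left(F \right)} - A = \left(-35 + 2 \cdot 22^{2}\right) - \frac{187}{89} = \left(-35 + 2 \cdot 484\right) - \frac{187}{89} = \left(-35 + 968\right) - \frac{187}{89} = 933 - \frac{187}{89} = \frac{82850}{89}$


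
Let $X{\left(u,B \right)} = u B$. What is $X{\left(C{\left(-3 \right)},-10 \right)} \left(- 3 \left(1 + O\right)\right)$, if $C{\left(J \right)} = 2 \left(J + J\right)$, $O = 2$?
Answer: $-1080$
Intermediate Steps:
$C{\left(J \right)} = 4 J$ ($C{\left(J \right)} = 2 \cdot 2 J = 4 J$)
$X{\left(u,B \right)} = B u$
$X{\left(C{\left(-3 \right)},-10 \right)} \left(- 3 \left(1 + O\right)\right) = - 10 \cdot 4 \left(-3\right) \left(- 3 \left(1 + 2\right)\right) = \left(-10\right) \left(-12\right) \left(\left(-3\right) 3\right) = 120 \left(-9\right) = -1080$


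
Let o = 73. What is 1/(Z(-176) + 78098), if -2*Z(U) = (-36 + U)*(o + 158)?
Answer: 1/102584 ≈ 9.7481e-6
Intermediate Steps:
Z(U) = 4158 - 231*U/2 (Z(U) = -(-36 + U)*(73 + 158)/2 = -(-36 + U)*231/2 = -(-8316 + 231*U)/2 = 4158 - 231*U/2)
1/(Z(-176) + 78098) = 1/((4158 - 231/2*(-176)) + 78098) = 1/((4158 + 20328) + 78098) = 1/(24486 + 78098) = 1/102584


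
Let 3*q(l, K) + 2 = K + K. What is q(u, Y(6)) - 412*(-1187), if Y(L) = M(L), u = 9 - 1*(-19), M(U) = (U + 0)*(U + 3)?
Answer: 1467238/3 ≈ 4.8908e+5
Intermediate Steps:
M(U) = U*(3 + U)
u = 28 (u = 9 + 19 = 28)
Y(L) = L*(3 + L)
q(l, K) = -⅔ + 2*K/3 (q(l, K) = -⅔ + (K + K)/3 = -⅔ + (2*K)/3 = -⅔ + 2*K/3)
q(u, Y(6)) - 412*(-1187) = (-⅔ + 2*(6*(3 + 6))/3) - 412*(-1187) = (-⅔ + 2*(6*9)/3) + 489044 = (-⅔ + (⅔)*54) + 489044 = (-⅔ + 36) + 489044 = 106/3 + 489044 = 1467238/3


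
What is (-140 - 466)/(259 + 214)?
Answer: -606/473 ≈ -1.2812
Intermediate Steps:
(-140 - 466)/(259 + 214) = -606/473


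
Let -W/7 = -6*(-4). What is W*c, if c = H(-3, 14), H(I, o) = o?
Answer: -2352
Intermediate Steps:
W = -168 (W = -(-42)*(-4) = -7*24 = -168)
c = 14
W*c = -168*14 = -2352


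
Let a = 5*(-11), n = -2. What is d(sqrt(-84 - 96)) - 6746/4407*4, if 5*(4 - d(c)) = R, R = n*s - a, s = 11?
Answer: -192211/22035 ≈ -8.7230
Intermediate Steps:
a = -55
R = 33 (R = -2*11 - 1*(-55) = -22 + 55 = 33)
d(c) = -13/5 (d(c) = 4 - 1/5*33 = 4 - 33/5 = -13/5)
d(sqrt(-84 - 96)) - 6746/4407*4 = -13/5 - 6746/4407*4 = -13/5 - 6746*(1/4407)*4 = -13/5 - 6746*4/4407 = -13/5 - 1*26984/4407 = -13/5 - 26984/4407 = -192211/22035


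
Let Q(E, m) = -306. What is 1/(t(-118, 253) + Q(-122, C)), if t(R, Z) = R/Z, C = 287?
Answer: -253/77536 ≈ -0.0032630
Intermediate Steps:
1/(t(-118, 253) + Q(-122, C)) = 1/(-118/253 - 306) = 1/(-77536/253) = -253/77536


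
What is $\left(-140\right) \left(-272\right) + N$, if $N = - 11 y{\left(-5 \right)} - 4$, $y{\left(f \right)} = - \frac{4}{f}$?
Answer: $\frac{190336}{5} \approx 38067.0$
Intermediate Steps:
$N = - \frac{64}{5}$ ($N = - 11 \left(- \frac{4}{-5}\right) - 4 = - 11 \left(\left(-4\right) \left(- \frac{1}{5}\right)\right) - 4 = \left(-11\right) \frac{4}{5} - 4 = - \frac{44}{5} - 4 = - \frac{64}{5} \approx -12.8$)
$\left(-140\right) \left(-272\right) + N = \left(-140\right) \left(-272\right) - \frac{64}{5} = 38080 - \frac{64}{5} = \frac{190336}{5}$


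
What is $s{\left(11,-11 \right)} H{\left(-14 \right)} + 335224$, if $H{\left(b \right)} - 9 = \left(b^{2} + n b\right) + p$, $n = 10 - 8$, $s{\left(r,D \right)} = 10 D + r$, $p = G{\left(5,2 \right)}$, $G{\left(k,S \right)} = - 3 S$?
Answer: $318295$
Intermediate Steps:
$p = -6$ ($p = \left(-3\right) 2 = -6$)
$s{\left(r,D \right)} = r + 10 D$
$n = 2$ ($n = 10 - 8 = 2$)
$H{\left(b \right)} = 3 + b^{2} + 2 b$ ($H{\left(b \right)} = 9 - \left(6 - b^{2} - 2 b\right) = 9 + \left(-6 + b^{2} + 2 b\right) = 3 + b^{2} + 2 b$)
$s{\left(11,-11 \right)} H{\left(-14 \right)} + 335224 = \left(11 + 10 \left(-11\right)\right) \left(3 + \left(-14\right)^{2} + 2 \left(-14\right)\right) + 335224 = \left(11 - 110\right) \left(3 + 196 - 28\right) + 335224 = \left(-99\right) 171 + 335224 = -16929 + 335224 = 318295$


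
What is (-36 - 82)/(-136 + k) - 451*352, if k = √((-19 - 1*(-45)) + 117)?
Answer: -2913559408/18353 + 118*√143/18353 ≈ -1.5875e+5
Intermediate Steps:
k = √143 (k = √((-19 + 45) + 117) = √(26 + 117) = √143 ≈ 11.958)
(-36 - 82)/(-136 + k) - 451*352 = (-36 - 82)/(-136 + √143) - 451*352 = -118/(-136 + √143) - 158752 = -158752 - 118/(-136 + √143)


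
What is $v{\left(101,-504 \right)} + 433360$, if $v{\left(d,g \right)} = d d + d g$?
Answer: $392657$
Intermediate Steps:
$v{\left(d,g \right)} = d^{2} + d g$
$v{\left(101,-504 \right)} + 433360 = 101 \left(101 - 504\right) + 433360 = 101 \left(-403\right) + 433360 = -40703 + 433360 = 392657$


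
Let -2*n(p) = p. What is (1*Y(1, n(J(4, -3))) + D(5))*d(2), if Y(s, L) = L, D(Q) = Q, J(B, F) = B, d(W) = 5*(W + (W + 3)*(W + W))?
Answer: 330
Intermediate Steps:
d(W) = 5*W + 10*W*(3 + W) (d(W) = 5*(W + (3 + W)*(2*W)) = 5*(W + 2*W*(3 + W)) = 5*W + 10*W*(3 + W))
n(p) = -p/2
(1*Y(1, n(J(4, -3))) + D(5))*d(2) = (1*(-½*4) + 5)*(5*2*(7 + 2*2)) = (1*(-2) + 5)*(5*2*(7 + 4)) = (-2 + 5)*(5*2*11) = 3*110 = 330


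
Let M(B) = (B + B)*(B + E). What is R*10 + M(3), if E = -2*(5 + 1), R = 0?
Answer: -54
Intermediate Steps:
E = -12 (E = -2*6 = -12)
M(B) = 2*B*(-12 + B) (M(B) = (B + B)*(B - 12) = (2*B)*(-12 + B) = 2*B*(-12 + B))
R*10 + M(3) = 0*10 + 2*3*(-12 + 3) = 0 + 2*3*(-9) = 0 - 54 = -54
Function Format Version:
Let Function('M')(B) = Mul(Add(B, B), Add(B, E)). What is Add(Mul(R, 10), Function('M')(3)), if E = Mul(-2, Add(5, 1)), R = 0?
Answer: -54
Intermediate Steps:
E = -12 (E = Mul(-2, 6) = -12)
Function('M')(B) = Mul(2, B, Add(-12, B)) (Function('M')(B) = Mul(Add(B, B), Add(B, -12)) = Mul(Mul(2, B), Add(-12, B)) = Mul(2, B, Add(-12, B)))
Add(Mul(R, 10), Function('M')(3)) = Add(Mul(0, 10), Mul(2, 3, Add(-12, 3))) = Add(0, Mul(2, 3, -9)) = Add(0, -54) = -54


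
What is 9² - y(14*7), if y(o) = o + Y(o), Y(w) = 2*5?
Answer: -27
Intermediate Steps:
Y(w) = 10
y(o) = 10 + o (y(o) = o + 10 = 10 + o)
9² - y(14*7) = 9² - (10 + 14*7) = 81 - (10 + 98) = 81 - 1*108 = 81 - 108 = -27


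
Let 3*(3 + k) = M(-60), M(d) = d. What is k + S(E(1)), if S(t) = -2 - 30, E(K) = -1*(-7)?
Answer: -55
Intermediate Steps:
E(K) = 7
S(t) = -32
k = -23 (k = -3 + (1/3)*(-60) = -3 - 20 = -23)
k + S(E(1)) = -23 - 32 = -55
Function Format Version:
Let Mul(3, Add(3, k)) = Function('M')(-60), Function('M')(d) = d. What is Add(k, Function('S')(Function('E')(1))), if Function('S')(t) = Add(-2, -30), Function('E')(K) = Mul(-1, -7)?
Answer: -55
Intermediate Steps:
Function('E')(K) = 7
Function('S')(t) = -32
k = -23 (k = Add(-3, Mul(Rational(1, 3), -60)) = Add(-3, -20) = -23)
Add(k, Function('S')(Function('E')(1))) = Add(-23, -32) = -55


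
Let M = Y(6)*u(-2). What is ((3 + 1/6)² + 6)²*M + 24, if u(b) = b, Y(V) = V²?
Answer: -332497/18 ≈ -18472.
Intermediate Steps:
M = -72 (M = 6²*(-2) = 36*(-2) = -72)
((3 + 1/6)² + 6)²*M + 24 = ((3 + 1/6)² + 6)²*(-72) + 24 = ((3 + ⅙)² + 6)²*(-72) + 24 = ((19/6)² + 6)²*(-72) + 24 = (361/36 + 6)²*(-72) + 24 = (577/36)²*(-72) + 24 = (332929/1296)*(-72) + 24 = -332929/18 + 24 = -332497/18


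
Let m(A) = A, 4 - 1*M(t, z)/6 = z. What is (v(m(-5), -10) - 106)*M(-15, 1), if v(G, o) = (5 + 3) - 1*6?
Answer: -1872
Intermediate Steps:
M(t, z) = 24 - 6*z
v(G, o) = 2 (v(G, o) = 8 - 6 = 2)
(v(m(-5), -10) - 106)*M(-15, 1) = (2 - 106)*(24 - 6*1) = -104*(24 - 6) = -104*18 = -1872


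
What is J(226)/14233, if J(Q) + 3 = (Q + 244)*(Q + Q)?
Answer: 212437/14233 ≈ 14.926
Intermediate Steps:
J(Q) = -3 + 2*Q*(244 + Q) (J(Q) = -3 + (Q + 244)*(Q + Q) = -3 + (244 + Q)*(2*Q) = -3 + 2*Q*(244 + Q))
J(226)/14233 = (-3 + 2*226**2 + 488*226)/14233 = (-3 + 2*51076 + 110288)*(1/14233) = (-3 + 102152 + 110288)*(1/14233) = 212437*(1/14233) = 212437/14233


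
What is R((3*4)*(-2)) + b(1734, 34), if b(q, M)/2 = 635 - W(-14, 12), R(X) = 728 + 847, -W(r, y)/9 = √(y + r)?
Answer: 2845 + 18*I*√2 ≈ 2845.0 + 25.456*I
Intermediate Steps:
W(r, y) = -9*√(r + y) (W(r, y) = -9*√(y + r) = -9*√(r + y))
R(X) = 1575
b(q, M) = 1270 + 18*I*√2 (b(q, M) = 2*(635 - (-9)*√(-14 + 12)) = 2*(635 - (-9)*√(-2)) = 2*(635 - (-9)*I*√2) = 2*(635 + 9*I*√2) = 1270 + 18*I*√2)
R((3*4)*(-2)) + b(1734, 34) = 1575 + (1270 + 18*I*√2) = 2845 + 18*I*√2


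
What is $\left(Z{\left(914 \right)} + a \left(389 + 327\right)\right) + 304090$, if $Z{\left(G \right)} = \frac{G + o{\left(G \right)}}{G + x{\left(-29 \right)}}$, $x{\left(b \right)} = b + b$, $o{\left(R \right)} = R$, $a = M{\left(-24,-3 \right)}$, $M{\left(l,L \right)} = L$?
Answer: $\frac{64616045}{214} \approx 3.0194 \cdot 10^{5}$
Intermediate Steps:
$a = -3$
$x{\left(b \right)} = 2 b$
$Z{\left(G \right)} = \frac{2 G}{-58 + G}$ ($Z{\left(G \right)} = \frac{G + G}{G + 2 \left(-29\right)} = \frac{2 G}{G - 58} = \frac{2 G}{-58 + G}$)
$\left(Z{\left(914 \right)} + a \left(389 + 327\right)\right) + 304090 = \left(2 \cdot 914 \frac{1}{-58 + 914} - 3 \left(389 + 327\right)\right) + 304090 = \left(2 \cdot 914 \cdot \frac{1}{856} - 2148\right) + 304090 = \left(\frac{457}{214} - 2148\right) + 304090 = - \frac{459215}{214} + 304090 = \frac{64616045}{214}$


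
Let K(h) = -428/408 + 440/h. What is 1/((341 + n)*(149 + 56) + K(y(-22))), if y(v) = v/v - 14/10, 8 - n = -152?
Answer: 102/10363603 ≈ 9.8421e-6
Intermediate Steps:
n = 160 (n = 8 - 1*(-152) = 8 + 152 = 160)
y(v) = -2/5 (y(v) = 1 - 14*1/10 = 1 - 7/5 = -2/5)
K(h) = -107/102 + 440/h (K(h) = -428*1/408 + 440/h = -107/102 + 440/h)
1/((341 + n)*(149 + 56) + K(y(-22))) = 1/((341 + 160)*(149 + 56) + (-107/102 + 440/(-2/5))) = 1/(501*205 + (-107/102 + 440*(-5/2))) = 1/(102705 + (-107/102 - 1100)) = 1/(102705 - 112307/102) = 1/(10363603/102) = 102/10363603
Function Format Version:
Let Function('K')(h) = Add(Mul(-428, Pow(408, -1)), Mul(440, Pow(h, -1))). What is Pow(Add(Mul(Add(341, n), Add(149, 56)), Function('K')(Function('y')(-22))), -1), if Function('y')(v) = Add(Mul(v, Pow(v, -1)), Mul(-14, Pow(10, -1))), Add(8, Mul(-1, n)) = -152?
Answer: Rational(102, 10363603) ≈ 9.8421e-6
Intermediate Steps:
n = 160 (n = Add(8, Mul(-1, -152)) = Add(8, 152) = 160)
Function('y')(v) = Rational(-2, 5) (Function('y')(v) = Add(1, Mul(-14, Rational(1, 10))) = Add(1, Rational(-7, 5)) = Rational(-2, 5))
Function('K')(h) = Add(Rational(-107, 102), Mul(440, Pow(h, -1))) (Function('K')(h) = Add(Mul(-428, Rational(1, 408)), Mul(440, Pow(h, -1))) = Add(Rational(-107, 102), Mul(440, Pow(h, -1))))
Pow(Add(Mul(Add(341, n), Add(149, 56)), Function('K')(Function('y')(-22))), -1) = Pow(Add(Mul(Add(341, 160), Add(149, 56)), Add(Rational(-107, 102), Mul(440, Pow(Rational(-2, 5), -1)))), -1) = Pow(Add(Mul(501, 205), Add(Rational(-107, 102), Mul(440, Rational(-5, 2)))), -1) = Pow(Add(102705, Add(Rational(-107, 102), -1100)), -1) = Pow(Add(102705, Rational(-112307, 102)), -1) = Pow(Rational(10363603, 102), -1) = Rational(102, 10363603)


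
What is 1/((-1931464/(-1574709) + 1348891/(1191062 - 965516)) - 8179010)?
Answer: -118389772038/968310276148263359 ≈ -1.2226e-7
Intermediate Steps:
1/((-1931464/(-1574709) + 1348891/(1191062 - 965516)) - 8179010) = 1/((-1931464*(-1/1574709) + 1348891/225546) - 8179010) = 1/((1931464/1574709 + 1348891*(1/225546)) - 8179010) = 1/((1931464/1574709 + 1348891/225546) - 8179010) = 1/(853248259021/118389772038 - 8179010) = 1/(-968310276148263359/118389772038) = -118389772038/968310276148263359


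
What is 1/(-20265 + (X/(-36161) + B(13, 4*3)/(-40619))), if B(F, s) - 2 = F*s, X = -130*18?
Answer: -1468823659/29765622114613 ≈ -4.9346e-5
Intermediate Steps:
X = -2340
B(F, s) = 2 + F*s
1/(-20265 + (X/(-36161) + B(13, 4*3)/(-40619))) = 1/(-20265 + (-2340/(-36161) + (2 + 13*(4*3))/(-40619))) = 1/(-20265 + (-2340*(-1/36161) + (2 + 13*12)*(-1/40619))) = 1/(-20265 + (2340/36161 + (2 + 156)*(-1/40619))) = 1/(-20265 + (2340/36161 + 158*(-1/40619))) = 1/(-20265 + (2340/36161 - 158/40619)) = 1/(-20265 + 89335022/1468823659) = 1/(-29765622114613/1468823659) = -1468823659/29765622114613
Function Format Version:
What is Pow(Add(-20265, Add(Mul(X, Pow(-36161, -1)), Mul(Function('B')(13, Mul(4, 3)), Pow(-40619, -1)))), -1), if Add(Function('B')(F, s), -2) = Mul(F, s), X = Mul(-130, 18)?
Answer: Rational(-1468823659, 29765622114613) ≈ -4.9346e-5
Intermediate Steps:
X = -2340
Function('B')(F, s) = Add(2, Mul(F, s))
Pow(Add(-20265, Add(Mul(X, Pow(-36161, -1)), Mul(Function('B')(13, Mul(4, 3)), Pow(-40619, -1)))), -1) = Pow(Add(-20265, Add(Mul(-2340, Pow(-36161, -1)), Mul(Add(2, Mul(13, Mul(4, 3))), Pow(-40619, -1)))), -1) = Pow(Add(-20265, Add(Mul(-2340, Rational(-1, 36161)), Mul(Add(2, Mul(13, 12)), Rational(-1, 40619)))), -1) = Pow(Add(-20265, Add(Rational(2340, 36161), Mul(Add(2, 156), Rational(-1, 40619)))), -1) = Pow(Add(-20265, Add(Rational(2340, 36161), Mul(158, Rational(-1, 40619)))), -1) = Pow(Add(-20265, Add(Rational(2340, 36161), Rational(-158, 40619))), -1) = Pow(Add(-20265, Rational(89335022, 1468823659)), -1) = Pow(Rational(-29765622114613, 1468823659), -1) = Rational(-1468823659, 29765622114613)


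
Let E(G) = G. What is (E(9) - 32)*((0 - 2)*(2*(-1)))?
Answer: -92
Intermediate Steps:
(E(9) - 32)*((0 - 2)*(2*(-1))) = (9 - 32)*((0 - 2)*(2*(-1))) = -(-46)*(-2) = -23*4 = -92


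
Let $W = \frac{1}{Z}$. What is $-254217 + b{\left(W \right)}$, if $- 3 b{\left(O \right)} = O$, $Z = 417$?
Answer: $- \frac{318025468}{1251} \approx -2.5422 \cdot 10^{5}$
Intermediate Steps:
$W = \frac{1}{417} \approx 0.0023981$
$b{\left(O \right)} = - \frac{O}{3}$
$-254217 + b{\left(W \right)} = -254217 - \frac{1}{1251} = - \frac{318025468}{1251}$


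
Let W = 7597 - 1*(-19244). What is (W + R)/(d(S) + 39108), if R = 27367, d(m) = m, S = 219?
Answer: 54208/39327 ≈ 1.3784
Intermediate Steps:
W = 26841 (W = 7597 + 19244 = 26841)
(W + R)/(d(S) + 39108) = (26841 + 27367)/(219 + 39108) = 54208/39327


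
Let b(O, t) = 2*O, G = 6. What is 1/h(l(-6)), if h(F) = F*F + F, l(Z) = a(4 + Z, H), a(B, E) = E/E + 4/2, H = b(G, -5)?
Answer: 1/12 ≈ 0.083333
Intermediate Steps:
H = 12 (H = 2*6 = 12)
a(B, E) = 3 (a(B, E) = 1 + 4*(½) = 1 + 2 = 3)
l(Z) = 3
h(F) = F + F² (h(F) = F² + F = F + F²)
1/h(l(-6)) = 1/(3*(1 + 3)) = 1/(3*4) = 1/12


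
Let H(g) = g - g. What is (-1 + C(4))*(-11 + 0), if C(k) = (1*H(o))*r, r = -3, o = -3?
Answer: 11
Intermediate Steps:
H(g) = 0
C(k) = 0 (C(k) = (1*0)*(-3) = 0*(-3) = 0)
(-1 + C(4))*(-11 + 0) = (-1 + 0)*(-11 + 0) = -1*(-11) = 11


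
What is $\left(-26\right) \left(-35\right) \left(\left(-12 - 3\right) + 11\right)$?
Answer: $-3640$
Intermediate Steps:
$\left(-26\right) \left(-35\right) \left(\left(-12 - 3\right) + 11\right) = 910 \left(-15 + 11\right) = 910 \left(-4\right) = -3640$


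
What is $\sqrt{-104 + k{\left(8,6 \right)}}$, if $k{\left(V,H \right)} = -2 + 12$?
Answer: $i \sqrt{94} \approx 9.6954 i$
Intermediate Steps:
$k{\left(V,H \right)} = 10$
$\sqrt{-104 + k{\left(8,6 \right)}} = \sqrt{-104 + 10} = \sqrt{-94} = i \sqrt{94}$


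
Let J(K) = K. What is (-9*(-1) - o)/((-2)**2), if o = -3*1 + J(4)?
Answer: 2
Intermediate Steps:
o = 1 (o = -3*1 + 4 = -3 + 4 = 1)
(-9*(-1) - o)/((-2)**2) = (-9*(-1) - 1*1)/((-2)**2) = (9 - 1)/4 = 8*(1/4) = 2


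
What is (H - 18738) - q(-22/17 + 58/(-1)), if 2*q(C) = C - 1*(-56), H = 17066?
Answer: -28396/17 ≈ -1670.4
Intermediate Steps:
q(C) = 28 + C/2 (q(C) = (C - 1*(-56))/2 = (C + 56)/2 = (56 + C)/2 = 28 + C/2)
(H - 18738) - q(-22/17 + 58/(-1)) = (17066 - 18738) - (28 + (-22/17 + 58/(-1))/2) = -1672 - (28 + (-22*1/17 + 58*(-1))/2) = -1672 - (28 + (-22/17 - 58)/2) = -1672 - (28 + (½)*(-1008/17)) = -1672 - (28 - 504/17) = -1672 - 1*(-28/17) = -1672 + 28/17 = -28396/17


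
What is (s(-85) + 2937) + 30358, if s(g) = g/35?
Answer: 233048/7 ≈ 33293.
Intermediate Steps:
s(g) = g/35 (s(g) = g*(1/35) = g/35)
(s(-85) + 2937) + 30358 = ((1/35)*(-85) + 2937) + 30358 = (-17/7 + 2937) + 30358 = 20542/7 + 30358 = 233048/7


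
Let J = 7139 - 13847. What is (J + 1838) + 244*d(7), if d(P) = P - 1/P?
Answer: -22378/7 ≈ -3196.9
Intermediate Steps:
J = -6708
(J + 1838) + 244*d(7) = (-6708 + 1838) + 244*(7 - 1/7) = -4870 + 244*(7 - 1*⅐) = -4870 + 244*(7 - ⅐) = -4870 + 244*(48/7) = -4870 + 11712/7 = -22378/7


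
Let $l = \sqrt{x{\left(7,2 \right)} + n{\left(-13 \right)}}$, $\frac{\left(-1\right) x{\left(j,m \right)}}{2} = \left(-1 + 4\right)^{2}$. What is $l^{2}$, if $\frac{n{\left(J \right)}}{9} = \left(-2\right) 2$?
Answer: $-54$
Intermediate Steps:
$n{\left(J \right)} = -36$ ($n{\left(J \right)} = 9 \left(\left(-2\right) 2\right) = 9 \left(-4\right) = -36$)
$x{\left(j,m \right)} = -18$ ($x{\left(j,m \right)} = - 2 \left(-1 + 4\right)^{2} = - 2 \cdot 3^{2} = \left(-2\right) 9 = -18$)
$l = 3 i \sqrt{6}$ ($l = \sqrt{-18 - 36} = \sqrt{-54} = 3 i \sqrt{6} \approx 7.3485 i$)
$l^{2} = \left(3 i \sqrt{6}\right)^{2} = -54$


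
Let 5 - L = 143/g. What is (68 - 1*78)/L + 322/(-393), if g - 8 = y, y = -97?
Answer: -89851/38514 ≈ -2.3329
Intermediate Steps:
g = -89 (g = 8 - 97 = -89)
L = 588/89 (L = 5 - 143/(-89) = 5 - 143*(-1)/89 = 5 - 1*(-143/89) = 5 + 143/89 = 588/89 ≈ 6.6067)
(68 - 1*78)/L + 322/(-393) = (68 - 1*78)/(588/89) + 322/(-393) = (68 - 78)*(89/588) + 322*(-1/393) = -10*89/588 - 322/393 = -445/294 - 322/393 = -89851/38514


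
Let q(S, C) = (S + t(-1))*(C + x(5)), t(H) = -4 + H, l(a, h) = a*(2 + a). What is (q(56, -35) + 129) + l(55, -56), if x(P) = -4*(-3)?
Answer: 2091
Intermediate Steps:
x(P) = 12
q(S, C) = (-5 + S)*(12 + C) (q(S, C) = (S + (-4 - 1))*(C + 12) = (S - 5)*(12 + C) = (-5 + S)*(12 + C))
(q(56, -35) + 129) + l(55, -56) = ((-60 - 5*(-35) + 12*56 - 35*56) + 129) + 55*(2 + 55) = ((-60 + 175 + 672 - 1960) + 129) + 55*57 = (-1173 + 129) + 3135 = -1044 + 3135 = 2091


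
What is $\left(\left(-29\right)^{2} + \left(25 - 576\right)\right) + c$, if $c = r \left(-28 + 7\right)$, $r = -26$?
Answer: $836$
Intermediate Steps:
$c = 546$ ($c = - 26 \left(-28 + 7\right) = \left(-26\right) \left(-21\right) = 546$)
$\left(\left(-29\right)^{2} + \left(25 - 576\right)\right) + c = \left(\left(-29\right)^{2} + \left(25 - 576\right)\right) + 546 = \left(841 + \left(25 - 576\right)\right) + 546 = \left(841 - 551\right) + 546 = 290 + 546 = 836$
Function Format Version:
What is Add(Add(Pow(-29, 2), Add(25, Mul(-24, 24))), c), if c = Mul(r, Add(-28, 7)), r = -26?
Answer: 836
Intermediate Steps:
c = 546 (c = Mul(-26, Add(-28, 7)) = Mul(-26, -21) = 546)
Add(Add(Pow(-29, 2), Add(25, Mul(-24, 24))), c) = Add(Add(Pow(-29, 2), Add(25, Mul(-24, 24))), 546) = Add(Add(841, Add(25, -576)), 546) = Add(Add(841, -551), 546) = Add(290, 546) = 836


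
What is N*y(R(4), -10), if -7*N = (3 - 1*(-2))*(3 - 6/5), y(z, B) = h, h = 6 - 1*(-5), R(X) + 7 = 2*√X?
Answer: -99/7 ≈ -14.143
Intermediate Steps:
R(X) = -7 + 2*√X
h = 11 (h = 6 + 5 = 11)
y(z, B) = 11
N = -9/7 (N = -(3 - 1*(-2))*(3 - 6/5)/7 = -(3 + 2)*(3 - 6*⅕)/7 = -5*(3 - 6/5)/7 = -5*9/(7*5) = -⅐*9 = -9/7 ≈ -1.2857)
N*y(R(4), -10) = -9/7*11 = -99/7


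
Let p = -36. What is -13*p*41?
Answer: 19188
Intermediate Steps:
-13*p*41 = -13*(-36)*41 = 468*41 = 19188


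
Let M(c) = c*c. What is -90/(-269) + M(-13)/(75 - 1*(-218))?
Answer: 71831/78817 ≈ 0.91136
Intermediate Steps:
M(c) = c²
-90/(-269) + M(-13)/(75 - 1*(-218)) = -90/(-269) + (-13)²/(75 - 1*(-218)) = -90*(-1/269) + 169/(75 + 218) = 90/269 + 169/293 = 71831/78817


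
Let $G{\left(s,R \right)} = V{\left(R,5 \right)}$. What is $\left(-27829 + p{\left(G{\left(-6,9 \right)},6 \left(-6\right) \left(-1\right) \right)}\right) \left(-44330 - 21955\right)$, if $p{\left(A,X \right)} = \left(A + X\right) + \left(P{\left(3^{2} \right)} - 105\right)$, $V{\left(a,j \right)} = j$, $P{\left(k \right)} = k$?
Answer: $1848290940$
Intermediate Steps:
$G{\left(s,R \right)} = 5$
$p{\left(A,X \right)} = -96 + A + X$ ($p{\left(A,X \right)} = \left(A + X\right) - \left(105 - 3^{2}\right) = \left(A + X\right) + \left(9 - 105\right) = \left(A + X\right) - 96 = -96 + A + X$)
$\left(-27829 + p{\left(G{\left(-6,9 \right)},6 \left(-6\right) \left(-1\right) \right)}\right) \left(-44330 - 21955\right) = \left(-27829 + \left(-96 + 5 + 6 \left(-6\right) \left(-1\right)\right)\right) \left(-44330 - 21955\right) = \left(-27829 - 55\right) \left(-66285\right) = \left(-27884\right) \left(-66285\right) = 1848290940$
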